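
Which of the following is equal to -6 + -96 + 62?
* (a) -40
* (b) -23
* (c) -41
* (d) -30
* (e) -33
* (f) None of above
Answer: a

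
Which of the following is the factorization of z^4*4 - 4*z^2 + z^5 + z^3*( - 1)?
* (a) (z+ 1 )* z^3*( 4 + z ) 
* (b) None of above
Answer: b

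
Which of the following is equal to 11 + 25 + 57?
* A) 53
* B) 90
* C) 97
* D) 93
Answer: D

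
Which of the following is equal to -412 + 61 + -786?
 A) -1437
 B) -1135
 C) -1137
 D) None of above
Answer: C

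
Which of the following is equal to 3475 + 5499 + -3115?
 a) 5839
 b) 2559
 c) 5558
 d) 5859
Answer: d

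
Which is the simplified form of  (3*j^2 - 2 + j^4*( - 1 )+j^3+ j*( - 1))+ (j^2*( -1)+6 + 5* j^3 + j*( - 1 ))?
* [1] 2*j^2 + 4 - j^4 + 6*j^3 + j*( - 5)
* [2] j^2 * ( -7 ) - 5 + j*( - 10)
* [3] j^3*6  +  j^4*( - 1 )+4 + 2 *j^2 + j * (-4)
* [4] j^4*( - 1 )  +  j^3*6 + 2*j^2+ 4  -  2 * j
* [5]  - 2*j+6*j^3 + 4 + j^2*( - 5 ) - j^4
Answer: 4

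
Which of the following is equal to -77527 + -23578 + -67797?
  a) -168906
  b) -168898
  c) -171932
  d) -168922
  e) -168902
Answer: e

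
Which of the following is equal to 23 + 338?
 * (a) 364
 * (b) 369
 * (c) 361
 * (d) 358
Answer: c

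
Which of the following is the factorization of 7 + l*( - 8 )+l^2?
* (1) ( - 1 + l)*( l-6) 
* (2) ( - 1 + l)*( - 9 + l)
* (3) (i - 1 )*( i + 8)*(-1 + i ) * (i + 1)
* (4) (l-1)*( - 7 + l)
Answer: 4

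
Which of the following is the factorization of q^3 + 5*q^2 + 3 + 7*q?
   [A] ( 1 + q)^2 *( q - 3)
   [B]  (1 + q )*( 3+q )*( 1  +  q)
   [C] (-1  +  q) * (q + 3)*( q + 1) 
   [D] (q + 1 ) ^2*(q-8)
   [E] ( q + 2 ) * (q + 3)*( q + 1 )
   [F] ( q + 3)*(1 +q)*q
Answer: B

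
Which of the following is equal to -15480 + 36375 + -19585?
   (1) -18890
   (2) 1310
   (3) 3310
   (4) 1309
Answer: 2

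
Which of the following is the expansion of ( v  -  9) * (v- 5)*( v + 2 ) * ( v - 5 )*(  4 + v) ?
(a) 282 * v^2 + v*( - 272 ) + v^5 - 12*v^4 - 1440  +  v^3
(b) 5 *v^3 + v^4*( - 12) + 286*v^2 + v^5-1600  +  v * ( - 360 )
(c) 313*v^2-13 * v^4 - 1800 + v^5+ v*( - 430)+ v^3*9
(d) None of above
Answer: c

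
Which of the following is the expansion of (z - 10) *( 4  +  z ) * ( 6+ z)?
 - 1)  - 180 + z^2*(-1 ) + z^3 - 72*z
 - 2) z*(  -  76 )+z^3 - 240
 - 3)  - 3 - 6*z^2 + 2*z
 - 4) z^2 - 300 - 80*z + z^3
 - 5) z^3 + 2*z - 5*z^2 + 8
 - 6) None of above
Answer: 2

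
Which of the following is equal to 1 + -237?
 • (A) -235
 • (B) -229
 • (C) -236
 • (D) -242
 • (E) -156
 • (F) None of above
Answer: C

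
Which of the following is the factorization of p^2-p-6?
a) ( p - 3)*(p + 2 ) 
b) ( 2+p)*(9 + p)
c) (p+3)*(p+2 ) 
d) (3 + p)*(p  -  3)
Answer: a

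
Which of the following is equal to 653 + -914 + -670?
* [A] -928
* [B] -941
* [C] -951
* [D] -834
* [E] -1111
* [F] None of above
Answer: F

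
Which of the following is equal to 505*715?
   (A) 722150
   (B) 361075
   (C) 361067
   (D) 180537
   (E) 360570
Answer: B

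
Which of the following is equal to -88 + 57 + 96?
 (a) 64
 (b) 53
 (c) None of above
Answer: c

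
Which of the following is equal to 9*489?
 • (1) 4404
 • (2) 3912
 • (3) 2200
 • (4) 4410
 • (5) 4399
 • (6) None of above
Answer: 6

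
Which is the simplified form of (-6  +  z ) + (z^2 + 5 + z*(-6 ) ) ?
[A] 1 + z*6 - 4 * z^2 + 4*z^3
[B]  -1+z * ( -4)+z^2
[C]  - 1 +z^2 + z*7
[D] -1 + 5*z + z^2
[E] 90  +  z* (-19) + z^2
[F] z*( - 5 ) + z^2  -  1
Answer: F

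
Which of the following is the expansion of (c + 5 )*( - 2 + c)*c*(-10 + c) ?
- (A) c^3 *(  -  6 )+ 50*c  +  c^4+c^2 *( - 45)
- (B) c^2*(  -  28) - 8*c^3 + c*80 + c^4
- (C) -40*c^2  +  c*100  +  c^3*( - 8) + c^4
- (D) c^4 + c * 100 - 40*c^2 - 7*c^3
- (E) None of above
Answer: D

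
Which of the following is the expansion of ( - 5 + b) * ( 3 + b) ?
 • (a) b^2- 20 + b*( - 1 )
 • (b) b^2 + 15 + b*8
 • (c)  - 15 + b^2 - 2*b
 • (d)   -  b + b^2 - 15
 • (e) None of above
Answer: c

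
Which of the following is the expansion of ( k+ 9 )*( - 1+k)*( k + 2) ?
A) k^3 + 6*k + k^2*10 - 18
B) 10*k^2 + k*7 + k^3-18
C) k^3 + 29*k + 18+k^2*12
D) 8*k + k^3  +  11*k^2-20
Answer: B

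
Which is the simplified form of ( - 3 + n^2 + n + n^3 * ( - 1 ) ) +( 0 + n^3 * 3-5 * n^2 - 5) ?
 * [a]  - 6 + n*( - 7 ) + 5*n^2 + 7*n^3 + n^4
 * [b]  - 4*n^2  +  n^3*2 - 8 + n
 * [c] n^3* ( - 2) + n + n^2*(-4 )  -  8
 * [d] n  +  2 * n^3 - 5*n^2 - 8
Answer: b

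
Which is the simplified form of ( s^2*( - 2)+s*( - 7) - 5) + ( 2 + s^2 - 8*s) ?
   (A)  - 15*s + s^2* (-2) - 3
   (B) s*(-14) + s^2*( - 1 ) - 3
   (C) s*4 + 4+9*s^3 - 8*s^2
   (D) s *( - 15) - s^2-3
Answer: D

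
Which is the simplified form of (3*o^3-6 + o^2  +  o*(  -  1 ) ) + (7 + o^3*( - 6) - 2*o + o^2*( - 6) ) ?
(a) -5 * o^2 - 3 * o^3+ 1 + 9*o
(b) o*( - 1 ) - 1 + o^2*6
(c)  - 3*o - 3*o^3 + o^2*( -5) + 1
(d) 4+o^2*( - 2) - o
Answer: c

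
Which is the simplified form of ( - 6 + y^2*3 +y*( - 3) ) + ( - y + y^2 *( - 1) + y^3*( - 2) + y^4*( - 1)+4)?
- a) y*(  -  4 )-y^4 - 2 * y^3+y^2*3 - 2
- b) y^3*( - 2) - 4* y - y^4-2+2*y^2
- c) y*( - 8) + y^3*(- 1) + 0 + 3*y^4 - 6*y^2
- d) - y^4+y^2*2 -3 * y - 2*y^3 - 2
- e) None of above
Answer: b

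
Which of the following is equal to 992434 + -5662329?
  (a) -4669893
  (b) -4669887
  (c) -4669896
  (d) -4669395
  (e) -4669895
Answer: e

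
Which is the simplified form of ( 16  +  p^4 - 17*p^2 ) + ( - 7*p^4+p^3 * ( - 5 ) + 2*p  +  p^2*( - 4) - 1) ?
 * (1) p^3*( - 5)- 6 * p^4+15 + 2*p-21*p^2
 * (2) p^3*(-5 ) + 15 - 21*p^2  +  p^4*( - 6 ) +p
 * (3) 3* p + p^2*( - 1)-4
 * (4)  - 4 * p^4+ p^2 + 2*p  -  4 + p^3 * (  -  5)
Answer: 1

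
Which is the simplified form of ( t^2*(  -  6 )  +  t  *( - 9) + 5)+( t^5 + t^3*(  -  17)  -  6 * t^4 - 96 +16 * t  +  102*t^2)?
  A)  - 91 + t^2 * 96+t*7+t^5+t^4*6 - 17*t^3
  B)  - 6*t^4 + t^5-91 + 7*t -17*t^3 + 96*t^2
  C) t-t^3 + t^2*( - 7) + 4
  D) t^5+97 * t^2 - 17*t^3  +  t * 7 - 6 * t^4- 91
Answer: B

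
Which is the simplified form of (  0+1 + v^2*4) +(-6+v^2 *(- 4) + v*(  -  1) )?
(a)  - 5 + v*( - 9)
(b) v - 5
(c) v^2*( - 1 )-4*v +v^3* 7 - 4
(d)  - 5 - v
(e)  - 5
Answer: d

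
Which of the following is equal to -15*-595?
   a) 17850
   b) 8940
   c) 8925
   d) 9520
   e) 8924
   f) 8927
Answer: c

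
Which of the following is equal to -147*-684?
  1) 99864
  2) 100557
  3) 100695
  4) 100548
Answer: 4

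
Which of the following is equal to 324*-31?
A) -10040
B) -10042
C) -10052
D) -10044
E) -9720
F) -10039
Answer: D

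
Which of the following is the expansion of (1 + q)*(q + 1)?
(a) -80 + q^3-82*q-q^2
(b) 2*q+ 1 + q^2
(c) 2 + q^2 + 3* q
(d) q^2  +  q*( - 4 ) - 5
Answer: b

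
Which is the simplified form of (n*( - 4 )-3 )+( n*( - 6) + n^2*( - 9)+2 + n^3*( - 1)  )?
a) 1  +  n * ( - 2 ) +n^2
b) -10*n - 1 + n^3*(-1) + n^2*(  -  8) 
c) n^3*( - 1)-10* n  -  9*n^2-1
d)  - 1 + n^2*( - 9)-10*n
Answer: c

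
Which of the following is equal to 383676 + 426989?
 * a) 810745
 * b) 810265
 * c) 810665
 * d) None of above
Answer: c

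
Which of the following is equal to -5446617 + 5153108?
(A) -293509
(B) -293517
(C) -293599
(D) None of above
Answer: A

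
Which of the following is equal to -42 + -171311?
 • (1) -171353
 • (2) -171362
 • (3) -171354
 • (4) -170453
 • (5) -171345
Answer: 1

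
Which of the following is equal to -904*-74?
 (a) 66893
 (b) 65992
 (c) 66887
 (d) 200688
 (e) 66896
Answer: e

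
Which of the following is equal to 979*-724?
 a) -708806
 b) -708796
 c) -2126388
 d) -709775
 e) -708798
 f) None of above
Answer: b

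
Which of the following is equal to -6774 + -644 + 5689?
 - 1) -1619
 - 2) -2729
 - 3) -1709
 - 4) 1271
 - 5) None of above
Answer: 5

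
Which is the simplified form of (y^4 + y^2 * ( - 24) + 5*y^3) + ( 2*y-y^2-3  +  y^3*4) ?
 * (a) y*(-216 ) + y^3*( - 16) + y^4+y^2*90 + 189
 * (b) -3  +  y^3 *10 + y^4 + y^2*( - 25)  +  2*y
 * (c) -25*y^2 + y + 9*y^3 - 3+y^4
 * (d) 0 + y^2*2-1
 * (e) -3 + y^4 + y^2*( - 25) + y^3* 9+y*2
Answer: e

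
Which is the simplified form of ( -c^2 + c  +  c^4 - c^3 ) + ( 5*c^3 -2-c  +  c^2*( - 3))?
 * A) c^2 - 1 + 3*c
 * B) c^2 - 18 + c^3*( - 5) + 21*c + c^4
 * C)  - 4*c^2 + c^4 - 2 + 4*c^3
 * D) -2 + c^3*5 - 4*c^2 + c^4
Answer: C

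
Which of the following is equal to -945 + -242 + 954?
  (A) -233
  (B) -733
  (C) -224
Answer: A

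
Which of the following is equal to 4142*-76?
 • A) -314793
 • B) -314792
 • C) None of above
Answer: B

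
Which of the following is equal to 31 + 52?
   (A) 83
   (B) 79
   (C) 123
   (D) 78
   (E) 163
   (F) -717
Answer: A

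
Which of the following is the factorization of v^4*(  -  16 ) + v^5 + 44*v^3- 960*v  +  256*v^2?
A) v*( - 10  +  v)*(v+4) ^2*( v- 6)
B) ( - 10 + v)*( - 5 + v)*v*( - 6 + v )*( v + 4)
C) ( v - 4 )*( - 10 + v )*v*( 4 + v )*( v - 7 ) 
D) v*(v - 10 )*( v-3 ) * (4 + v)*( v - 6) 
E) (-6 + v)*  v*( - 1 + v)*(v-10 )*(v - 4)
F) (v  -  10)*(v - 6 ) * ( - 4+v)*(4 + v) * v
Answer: F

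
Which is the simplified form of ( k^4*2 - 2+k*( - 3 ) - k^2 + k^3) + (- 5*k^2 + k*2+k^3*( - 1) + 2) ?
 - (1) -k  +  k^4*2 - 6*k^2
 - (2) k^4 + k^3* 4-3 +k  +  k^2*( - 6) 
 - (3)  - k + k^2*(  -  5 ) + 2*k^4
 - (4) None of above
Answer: 1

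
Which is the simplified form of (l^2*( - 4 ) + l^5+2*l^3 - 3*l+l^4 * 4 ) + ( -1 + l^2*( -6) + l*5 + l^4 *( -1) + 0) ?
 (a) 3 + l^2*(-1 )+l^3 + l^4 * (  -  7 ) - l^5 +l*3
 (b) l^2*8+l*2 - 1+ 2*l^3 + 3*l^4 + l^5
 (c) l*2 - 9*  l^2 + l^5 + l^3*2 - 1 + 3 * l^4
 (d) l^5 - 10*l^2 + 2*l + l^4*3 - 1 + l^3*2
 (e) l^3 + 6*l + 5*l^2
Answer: d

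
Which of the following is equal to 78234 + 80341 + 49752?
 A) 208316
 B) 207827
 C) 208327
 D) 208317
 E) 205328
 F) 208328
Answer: C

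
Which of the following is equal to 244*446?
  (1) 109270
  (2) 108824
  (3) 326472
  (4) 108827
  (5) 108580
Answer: 2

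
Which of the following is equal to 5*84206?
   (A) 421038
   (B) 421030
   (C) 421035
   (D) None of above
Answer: B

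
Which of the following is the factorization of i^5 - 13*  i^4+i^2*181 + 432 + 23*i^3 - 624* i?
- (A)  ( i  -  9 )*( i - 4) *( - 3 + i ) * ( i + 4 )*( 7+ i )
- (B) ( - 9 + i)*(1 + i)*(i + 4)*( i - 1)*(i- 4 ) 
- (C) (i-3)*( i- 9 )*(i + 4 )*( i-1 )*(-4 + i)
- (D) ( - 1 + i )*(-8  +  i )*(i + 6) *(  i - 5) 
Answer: C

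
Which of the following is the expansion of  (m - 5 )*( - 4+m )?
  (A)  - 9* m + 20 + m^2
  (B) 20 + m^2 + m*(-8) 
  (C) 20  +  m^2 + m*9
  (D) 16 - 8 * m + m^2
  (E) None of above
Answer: A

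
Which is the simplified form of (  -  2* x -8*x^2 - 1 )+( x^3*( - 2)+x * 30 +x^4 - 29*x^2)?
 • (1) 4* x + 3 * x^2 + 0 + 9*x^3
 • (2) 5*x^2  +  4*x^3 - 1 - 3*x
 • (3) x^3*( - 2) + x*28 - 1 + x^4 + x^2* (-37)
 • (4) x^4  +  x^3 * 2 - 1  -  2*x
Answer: 3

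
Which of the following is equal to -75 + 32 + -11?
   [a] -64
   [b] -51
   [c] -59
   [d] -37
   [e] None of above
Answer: e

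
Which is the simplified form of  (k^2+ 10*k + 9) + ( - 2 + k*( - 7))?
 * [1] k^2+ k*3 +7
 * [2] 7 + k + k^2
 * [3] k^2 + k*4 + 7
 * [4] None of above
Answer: 1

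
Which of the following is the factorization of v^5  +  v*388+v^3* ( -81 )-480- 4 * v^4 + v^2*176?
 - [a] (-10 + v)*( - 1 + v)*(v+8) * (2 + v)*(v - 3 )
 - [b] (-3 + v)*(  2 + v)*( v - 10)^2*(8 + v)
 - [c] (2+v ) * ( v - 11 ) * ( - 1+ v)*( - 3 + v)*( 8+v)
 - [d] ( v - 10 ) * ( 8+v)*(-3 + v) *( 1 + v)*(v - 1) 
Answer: a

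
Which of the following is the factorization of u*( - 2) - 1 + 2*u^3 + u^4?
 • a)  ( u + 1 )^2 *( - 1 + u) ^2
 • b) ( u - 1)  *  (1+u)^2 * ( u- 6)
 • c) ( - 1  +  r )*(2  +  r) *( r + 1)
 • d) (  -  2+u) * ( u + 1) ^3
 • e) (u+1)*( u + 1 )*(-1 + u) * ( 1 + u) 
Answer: e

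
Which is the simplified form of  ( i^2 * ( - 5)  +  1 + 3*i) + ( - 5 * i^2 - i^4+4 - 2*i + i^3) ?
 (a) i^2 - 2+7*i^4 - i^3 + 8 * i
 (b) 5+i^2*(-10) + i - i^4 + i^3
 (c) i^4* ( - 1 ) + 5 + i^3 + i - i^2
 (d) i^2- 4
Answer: b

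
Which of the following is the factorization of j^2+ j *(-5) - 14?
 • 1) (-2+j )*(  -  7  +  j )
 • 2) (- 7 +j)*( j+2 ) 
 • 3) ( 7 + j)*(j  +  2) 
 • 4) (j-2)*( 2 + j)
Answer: 2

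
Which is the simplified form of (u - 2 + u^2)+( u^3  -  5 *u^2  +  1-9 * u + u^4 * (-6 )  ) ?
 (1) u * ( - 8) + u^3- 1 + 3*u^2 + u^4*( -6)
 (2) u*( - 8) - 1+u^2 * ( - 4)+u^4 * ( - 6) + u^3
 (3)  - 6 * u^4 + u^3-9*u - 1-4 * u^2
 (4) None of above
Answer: 2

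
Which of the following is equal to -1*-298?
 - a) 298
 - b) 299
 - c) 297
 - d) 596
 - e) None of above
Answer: a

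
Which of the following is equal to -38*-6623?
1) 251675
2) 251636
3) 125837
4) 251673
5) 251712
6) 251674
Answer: 6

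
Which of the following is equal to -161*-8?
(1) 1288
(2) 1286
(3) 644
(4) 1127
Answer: 1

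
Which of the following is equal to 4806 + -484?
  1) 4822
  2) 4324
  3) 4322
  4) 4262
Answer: 3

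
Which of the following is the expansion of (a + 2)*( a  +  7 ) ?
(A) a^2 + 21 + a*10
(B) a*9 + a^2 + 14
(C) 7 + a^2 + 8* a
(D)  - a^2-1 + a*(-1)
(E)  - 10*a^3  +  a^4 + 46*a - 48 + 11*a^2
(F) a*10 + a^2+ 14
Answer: B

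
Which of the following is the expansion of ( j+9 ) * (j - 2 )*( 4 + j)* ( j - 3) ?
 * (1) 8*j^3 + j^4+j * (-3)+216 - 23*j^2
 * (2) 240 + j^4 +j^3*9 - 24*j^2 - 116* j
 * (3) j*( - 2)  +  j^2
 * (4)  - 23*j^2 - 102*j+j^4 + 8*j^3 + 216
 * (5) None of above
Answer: 4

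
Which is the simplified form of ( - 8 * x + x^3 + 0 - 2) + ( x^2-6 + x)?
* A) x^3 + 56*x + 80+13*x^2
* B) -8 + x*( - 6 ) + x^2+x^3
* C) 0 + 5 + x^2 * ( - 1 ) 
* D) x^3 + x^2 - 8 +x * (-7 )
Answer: D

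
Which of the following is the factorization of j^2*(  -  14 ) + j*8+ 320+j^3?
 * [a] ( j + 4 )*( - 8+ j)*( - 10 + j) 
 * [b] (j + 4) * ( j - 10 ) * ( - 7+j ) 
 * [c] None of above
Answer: a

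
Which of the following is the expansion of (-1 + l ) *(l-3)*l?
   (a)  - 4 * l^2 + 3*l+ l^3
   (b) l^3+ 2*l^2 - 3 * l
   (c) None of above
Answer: a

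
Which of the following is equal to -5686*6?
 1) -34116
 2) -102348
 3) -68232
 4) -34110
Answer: 1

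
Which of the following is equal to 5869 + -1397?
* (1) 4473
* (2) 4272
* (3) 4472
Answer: 3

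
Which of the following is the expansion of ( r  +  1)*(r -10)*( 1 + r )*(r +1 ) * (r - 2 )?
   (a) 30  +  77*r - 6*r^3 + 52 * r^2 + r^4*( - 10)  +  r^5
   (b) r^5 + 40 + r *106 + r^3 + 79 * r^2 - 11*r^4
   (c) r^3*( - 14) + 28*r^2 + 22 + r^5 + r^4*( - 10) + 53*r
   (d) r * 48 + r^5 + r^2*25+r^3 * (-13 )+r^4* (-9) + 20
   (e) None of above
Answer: d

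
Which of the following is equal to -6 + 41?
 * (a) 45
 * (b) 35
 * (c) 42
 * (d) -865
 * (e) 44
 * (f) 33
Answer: b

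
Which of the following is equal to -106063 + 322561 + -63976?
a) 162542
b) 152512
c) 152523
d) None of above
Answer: d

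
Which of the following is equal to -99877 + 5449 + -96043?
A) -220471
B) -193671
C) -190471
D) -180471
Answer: C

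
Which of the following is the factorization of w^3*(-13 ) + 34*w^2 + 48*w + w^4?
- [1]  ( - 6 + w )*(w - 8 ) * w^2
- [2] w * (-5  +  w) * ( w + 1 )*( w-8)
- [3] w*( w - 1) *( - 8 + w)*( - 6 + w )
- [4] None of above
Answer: 4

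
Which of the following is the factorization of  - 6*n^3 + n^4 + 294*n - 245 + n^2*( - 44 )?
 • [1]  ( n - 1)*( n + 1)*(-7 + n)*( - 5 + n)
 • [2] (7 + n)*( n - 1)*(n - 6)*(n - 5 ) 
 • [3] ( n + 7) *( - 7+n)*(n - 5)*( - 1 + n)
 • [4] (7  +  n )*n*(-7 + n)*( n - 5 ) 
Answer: 3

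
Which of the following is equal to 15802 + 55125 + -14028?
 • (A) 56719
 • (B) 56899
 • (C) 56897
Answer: B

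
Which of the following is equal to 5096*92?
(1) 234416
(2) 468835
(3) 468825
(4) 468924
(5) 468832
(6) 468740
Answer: 5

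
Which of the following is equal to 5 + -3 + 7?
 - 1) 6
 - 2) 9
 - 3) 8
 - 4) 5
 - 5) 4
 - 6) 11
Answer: 2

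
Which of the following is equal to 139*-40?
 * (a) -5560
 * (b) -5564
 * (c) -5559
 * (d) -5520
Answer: a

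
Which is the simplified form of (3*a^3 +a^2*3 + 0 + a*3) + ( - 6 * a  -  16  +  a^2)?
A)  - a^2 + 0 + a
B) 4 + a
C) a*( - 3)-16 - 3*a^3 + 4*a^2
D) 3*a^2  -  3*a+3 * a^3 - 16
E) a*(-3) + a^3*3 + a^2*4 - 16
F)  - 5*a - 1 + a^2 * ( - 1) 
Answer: E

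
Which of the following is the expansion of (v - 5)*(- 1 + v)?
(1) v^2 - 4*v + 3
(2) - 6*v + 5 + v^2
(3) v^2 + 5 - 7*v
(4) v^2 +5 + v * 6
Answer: 2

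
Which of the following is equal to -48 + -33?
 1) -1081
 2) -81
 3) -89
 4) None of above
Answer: 2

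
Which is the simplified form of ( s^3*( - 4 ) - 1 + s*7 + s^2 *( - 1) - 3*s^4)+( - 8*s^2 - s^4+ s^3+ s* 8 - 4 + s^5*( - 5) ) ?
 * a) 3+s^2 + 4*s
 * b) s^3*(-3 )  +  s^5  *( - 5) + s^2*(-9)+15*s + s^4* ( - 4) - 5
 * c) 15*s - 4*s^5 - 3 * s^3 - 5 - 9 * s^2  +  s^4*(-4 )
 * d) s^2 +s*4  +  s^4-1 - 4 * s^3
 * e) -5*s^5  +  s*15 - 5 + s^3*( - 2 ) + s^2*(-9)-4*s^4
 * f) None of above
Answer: b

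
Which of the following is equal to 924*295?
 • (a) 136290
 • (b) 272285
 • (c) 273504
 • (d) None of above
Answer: d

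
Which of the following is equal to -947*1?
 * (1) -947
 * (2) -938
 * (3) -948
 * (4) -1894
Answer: 1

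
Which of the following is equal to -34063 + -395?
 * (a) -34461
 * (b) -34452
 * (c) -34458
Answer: c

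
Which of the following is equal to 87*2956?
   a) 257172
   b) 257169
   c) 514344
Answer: a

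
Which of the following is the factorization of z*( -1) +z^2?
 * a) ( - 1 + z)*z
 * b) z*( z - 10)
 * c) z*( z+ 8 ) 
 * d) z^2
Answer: a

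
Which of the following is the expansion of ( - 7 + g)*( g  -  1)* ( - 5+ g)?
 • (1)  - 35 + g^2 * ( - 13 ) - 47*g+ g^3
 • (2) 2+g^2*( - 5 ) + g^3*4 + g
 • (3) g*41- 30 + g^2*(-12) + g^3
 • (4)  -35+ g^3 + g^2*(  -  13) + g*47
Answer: 4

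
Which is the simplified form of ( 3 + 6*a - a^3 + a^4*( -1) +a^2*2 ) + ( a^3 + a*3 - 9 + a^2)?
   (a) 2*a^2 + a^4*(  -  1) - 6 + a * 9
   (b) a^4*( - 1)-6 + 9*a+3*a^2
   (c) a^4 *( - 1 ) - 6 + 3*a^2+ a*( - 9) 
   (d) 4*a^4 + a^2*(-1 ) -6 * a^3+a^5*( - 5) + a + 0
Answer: b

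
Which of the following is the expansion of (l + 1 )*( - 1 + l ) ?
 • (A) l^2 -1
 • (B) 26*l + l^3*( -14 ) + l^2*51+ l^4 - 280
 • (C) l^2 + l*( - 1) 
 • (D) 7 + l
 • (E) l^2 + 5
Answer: A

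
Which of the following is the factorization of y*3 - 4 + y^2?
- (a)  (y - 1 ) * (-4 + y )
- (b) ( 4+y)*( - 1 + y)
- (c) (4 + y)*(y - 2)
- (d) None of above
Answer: b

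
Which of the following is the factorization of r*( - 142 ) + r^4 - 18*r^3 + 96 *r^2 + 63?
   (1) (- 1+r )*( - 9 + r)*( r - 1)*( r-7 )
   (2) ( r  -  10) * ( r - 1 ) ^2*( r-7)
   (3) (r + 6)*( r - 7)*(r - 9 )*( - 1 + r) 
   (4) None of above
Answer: 1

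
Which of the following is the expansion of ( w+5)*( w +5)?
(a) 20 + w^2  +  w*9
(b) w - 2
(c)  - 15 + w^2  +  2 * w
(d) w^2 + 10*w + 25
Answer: d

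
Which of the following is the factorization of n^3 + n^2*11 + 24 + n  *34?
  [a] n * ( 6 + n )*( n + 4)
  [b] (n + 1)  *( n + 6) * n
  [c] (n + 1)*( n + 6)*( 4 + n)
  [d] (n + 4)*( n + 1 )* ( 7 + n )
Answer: c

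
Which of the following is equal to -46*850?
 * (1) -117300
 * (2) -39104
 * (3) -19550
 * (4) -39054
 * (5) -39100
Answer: 5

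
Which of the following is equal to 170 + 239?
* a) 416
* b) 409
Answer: b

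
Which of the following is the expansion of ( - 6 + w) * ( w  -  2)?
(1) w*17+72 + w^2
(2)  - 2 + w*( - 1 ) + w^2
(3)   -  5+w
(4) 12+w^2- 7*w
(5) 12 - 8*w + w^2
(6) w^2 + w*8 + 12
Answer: 5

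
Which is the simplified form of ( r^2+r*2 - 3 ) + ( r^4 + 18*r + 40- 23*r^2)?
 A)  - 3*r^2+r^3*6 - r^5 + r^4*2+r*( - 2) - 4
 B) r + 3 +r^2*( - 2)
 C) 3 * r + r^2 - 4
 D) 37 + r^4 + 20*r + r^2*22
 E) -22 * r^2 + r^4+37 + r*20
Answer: E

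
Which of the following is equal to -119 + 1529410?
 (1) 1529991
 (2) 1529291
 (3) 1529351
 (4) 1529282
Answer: 2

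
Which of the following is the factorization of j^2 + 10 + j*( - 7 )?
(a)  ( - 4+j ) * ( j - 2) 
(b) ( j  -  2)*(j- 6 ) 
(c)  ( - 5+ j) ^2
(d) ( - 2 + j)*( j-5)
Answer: d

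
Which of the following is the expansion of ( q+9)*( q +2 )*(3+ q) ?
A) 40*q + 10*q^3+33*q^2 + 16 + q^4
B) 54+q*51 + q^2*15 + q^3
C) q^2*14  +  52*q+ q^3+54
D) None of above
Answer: D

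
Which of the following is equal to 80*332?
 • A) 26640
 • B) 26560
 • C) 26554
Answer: B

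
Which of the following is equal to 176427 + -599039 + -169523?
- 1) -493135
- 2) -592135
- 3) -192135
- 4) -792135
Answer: 2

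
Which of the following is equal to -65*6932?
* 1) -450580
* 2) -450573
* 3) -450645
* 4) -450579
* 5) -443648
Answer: 1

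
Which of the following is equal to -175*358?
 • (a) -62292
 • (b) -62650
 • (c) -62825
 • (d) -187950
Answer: b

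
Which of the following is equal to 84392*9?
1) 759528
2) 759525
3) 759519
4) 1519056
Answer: 1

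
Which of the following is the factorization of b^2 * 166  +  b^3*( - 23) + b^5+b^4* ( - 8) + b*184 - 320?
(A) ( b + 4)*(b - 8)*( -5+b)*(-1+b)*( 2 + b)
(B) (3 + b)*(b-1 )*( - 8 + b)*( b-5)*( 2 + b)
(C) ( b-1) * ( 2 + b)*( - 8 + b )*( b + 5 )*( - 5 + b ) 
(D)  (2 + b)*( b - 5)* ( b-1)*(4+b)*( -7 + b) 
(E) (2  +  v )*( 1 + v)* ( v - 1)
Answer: A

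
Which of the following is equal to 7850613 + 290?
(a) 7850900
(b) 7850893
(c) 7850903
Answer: c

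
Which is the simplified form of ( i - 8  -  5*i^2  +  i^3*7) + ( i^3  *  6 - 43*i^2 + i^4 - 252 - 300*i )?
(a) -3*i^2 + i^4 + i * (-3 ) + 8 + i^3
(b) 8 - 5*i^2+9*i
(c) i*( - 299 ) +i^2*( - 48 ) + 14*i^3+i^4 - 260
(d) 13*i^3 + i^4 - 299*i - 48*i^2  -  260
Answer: d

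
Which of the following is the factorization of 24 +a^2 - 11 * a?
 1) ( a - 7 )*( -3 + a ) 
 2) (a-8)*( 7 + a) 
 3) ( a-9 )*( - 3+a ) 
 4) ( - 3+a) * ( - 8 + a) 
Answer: 4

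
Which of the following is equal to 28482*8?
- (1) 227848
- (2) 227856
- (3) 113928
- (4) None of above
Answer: 2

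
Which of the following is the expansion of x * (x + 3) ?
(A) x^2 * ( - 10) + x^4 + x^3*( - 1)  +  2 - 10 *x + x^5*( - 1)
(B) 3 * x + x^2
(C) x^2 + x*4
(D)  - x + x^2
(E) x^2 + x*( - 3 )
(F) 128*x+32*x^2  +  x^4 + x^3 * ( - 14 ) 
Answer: B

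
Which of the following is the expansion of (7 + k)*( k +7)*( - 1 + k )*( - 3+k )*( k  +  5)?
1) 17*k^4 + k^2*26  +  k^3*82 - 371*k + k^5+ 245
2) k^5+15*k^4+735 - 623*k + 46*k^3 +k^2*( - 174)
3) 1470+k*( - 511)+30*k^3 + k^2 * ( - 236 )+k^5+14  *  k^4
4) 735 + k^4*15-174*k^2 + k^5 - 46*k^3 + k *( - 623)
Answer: 2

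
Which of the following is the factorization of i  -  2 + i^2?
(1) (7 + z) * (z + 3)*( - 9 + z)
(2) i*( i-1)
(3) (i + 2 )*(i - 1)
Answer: 3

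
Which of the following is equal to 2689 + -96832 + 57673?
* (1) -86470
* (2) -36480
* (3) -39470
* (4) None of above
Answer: 4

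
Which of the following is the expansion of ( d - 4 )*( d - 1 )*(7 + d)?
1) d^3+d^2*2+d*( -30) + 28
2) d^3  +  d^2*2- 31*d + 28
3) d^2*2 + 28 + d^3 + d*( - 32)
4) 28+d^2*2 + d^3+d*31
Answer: 2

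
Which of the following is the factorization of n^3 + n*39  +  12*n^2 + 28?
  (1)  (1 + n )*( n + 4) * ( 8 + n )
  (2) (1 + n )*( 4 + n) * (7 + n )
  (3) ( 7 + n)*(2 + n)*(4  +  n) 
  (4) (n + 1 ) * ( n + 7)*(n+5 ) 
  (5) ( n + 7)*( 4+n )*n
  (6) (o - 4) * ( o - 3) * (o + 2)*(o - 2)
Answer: 2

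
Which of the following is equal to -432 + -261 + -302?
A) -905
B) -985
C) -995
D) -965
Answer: C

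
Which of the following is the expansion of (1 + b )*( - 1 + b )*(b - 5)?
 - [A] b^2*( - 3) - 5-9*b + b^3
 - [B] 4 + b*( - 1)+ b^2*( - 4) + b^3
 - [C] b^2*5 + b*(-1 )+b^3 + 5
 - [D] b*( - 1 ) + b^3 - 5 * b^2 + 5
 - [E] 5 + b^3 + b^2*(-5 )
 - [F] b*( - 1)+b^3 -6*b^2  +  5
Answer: D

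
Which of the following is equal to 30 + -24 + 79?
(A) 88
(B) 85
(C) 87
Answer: B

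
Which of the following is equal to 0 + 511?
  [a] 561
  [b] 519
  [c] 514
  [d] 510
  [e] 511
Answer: e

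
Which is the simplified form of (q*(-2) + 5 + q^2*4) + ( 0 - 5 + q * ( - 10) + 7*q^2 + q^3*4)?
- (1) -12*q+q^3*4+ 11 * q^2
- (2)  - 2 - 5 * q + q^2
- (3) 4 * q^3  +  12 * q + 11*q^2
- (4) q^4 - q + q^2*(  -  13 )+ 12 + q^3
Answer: 1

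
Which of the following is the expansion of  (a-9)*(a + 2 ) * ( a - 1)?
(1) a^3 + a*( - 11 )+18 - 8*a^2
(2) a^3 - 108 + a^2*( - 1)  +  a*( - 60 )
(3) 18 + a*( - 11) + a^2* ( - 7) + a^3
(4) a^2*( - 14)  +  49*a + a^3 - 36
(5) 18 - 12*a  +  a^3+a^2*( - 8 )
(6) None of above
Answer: 1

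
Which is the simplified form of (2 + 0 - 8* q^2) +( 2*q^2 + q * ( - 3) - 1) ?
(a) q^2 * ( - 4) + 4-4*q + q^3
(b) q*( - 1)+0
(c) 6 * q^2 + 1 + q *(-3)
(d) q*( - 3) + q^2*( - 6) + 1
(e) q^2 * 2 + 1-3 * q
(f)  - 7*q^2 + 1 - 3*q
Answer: d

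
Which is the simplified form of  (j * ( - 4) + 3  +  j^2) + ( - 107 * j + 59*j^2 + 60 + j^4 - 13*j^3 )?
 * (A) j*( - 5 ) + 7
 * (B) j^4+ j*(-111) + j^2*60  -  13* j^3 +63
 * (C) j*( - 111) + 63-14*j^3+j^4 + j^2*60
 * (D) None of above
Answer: B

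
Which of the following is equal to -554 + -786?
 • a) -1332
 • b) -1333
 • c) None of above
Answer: c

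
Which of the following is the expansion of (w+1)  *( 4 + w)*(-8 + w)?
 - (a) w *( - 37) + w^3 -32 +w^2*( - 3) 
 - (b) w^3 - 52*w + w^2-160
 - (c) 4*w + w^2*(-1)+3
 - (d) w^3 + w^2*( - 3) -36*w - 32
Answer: d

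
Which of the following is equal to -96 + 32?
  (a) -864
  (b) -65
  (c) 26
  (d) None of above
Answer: d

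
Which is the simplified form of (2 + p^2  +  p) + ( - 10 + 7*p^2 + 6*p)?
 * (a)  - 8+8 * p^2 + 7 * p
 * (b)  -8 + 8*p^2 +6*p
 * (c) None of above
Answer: a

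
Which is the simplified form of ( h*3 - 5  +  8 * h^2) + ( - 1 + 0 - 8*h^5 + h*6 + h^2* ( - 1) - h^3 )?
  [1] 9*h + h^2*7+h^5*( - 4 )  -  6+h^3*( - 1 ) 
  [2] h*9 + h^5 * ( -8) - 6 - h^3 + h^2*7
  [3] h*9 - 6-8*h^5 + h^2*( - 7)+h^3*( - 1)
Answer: 2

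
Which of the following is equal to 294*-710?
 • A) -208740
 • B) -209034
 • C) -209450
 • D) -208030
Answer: A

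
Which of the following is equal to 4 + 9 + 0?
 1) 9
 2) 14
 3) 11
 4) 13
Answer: 4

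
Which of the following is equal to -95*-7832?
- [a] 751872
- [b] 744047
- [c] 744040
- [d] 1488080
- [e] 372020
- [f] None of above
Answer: c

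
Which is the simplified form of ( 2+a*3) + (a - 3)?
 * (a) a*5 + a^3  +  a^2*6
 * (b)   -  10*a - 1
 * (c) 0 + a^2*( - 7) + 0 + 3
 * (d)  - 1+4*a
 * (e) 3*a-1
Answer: d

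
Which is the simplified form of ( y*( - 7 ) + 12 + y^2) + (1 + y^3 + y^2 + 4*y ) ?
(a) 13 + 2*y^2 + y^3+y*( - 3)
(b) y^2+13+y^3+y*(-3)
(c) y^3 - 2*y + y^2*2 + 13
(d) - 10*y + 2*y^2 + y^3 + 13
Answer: a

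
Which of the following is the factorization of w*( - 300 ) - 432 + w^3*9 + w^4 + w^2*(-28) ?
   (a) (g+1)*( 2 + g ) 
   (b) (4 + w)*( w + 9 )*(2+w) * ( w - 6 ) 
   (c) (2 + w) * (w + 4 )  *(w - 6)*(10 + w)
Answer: b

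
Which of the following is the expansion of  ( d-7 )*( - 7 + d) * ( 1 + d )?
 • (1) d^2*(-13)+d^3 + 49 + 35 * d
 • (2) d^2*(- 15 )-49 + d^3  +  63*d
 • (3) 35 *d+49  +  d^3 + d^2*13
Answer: 1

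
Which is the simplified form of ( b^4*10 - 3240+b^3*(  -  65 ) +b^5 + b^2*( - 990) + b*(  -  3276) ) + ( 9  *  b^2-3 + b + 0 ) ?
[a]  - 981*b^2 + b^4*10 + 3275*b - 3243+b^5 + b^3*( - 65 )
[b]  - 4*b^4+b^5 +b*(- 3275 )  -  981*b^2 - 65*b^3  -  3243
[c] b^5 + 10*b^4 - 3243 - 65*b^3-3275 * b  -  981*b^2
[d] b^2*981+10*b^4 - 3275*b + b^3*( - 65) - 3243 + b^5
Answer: c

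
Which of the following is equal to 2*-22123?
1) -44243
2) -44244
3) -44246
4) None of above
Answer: 3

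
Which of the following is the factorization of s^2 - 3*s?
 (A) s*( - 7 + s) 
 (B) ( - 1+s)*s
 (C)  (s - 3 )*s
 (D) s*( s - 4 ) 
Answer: C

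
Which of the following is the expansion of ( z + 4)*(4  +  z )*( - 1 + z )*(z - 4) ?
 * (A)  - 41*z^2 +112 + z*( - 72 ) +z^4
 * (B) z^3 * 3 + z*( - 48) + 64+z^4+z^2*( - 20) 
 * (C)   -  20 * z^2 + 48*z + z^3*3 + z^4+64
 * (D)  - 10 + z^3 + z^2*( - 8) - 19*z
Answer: B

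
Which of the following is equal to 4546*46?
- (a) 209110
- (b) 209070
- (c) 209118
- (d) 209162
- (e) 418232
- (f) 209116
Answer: f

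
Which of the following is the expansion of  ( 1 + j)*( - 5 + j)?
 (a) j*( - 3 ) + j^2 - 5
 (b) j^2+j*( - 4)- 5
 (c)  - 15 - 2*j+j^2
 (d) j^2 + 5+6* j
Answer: b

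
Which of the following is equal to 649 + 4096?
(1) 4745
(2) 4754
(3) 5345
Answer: 1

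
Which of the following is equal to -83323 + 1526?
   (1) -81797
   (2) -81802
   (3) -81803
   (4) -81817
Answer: 1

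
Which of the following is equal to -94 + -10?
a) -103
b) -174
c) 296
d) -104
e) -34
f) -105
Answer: d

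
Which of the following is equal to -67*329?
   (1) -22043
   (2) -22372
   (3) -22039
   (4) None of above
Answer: 1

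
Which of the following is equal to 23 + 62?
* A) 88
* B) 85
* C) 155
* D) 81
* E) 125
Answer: B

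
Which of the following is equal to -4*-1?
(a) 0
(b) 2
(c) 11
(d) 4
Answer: d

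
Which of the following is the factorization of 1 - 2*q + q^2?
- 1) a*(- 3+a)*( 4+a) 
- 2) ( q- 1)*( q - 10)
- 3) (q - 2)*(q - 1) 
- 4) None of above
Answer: 4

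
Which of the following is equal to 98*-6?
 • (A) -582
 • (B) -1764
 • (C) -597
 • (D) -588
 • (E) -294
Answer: D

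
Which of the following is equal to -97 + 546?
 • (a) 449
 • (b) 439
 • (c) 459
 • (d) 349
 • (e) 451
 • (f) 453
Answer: a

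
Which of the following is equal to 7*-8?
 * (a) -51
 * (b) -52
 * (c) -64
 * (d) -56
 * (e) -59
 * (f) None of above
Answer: d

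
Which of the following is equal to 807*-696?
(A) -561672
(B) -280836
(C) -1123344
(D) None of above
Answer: A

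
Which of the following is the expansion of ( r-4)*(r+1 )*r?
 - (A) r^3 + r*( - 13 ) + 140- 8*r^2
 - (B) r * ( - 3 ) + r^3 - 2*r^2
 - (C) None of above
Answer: C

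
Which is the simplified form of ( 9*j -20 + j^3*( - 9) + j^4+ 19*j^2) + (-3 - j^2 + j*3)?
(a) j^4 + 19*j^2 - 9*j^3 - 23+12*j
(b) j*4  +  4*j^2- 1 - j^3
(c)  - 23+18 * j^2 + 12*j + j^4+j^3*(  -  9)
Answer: c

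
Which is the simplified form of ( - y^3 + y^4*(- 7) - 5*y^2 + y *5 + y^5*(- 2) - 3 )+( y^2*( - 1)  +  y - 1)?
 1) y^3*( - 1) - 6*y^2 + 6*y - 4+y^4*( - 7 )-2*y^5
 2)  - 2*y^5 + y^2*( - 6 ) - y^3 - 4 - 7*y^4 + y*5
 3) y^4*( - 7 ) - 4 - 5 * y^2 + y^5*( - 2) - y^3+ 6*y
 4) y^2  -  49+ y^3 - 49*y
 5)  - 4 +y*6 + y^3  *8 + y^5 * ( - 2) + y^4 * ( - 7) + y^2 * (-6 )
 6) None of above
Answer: 1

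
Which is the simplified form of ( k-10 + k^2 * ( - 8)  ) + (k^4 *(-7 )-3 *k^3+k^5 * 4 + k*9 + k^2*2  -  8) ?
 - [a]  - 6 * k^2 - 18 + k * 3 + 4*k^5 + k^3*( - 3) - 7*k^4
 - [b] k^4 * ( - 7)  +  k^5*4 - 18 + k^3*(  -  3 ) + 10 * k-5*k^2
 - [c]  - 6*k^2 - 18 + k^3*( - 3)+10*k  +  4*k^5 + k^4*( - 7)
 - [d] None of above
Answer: c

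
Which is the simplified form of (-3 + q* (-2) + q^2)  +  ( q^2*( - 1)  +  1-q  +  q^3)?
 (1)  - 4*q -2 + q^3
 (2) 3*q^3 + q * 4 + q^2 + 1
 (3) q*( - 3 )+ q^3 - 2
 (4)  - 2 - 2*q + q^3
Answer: 3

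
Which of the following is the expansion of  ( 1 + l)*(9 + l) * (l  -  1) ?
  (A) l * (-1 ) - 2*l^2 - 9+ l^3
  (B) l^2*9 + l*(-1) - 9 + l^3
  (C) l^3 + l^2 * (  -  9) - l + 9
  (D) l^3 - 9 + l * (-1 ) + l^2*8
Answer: B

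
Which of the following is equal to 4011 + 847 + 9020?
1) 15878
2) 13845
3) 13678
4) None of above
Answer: 4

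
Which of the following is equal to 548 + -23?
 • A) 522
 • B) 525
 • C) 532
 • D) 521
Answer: B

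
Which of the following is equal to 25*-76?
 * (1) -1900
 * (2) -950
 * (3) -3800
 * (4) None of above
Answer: 1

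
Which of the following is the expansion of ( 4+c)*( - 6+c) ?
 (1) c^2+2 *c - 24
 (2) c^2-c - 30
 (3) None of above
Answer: 3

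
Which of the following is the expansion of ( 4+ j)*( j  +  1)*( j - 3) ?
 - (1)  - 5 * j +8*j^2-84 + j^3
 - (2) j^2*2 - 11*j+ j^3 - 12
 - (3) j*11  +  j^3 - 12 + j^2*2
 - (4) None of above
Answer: 2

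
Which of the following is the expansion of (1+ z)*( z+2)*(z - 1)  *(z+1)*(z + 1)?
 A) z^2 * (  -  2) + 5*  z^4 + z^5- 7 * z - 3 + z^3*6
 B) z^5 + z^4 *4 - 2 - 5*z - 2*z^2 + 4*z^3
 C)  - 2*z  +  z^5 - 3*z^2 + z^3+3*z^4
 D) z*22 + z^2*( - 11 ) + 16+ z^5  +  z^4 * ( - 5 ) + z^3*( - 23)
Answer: B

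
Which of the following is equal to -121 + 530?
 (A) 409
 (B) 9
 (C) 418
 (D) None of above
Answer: A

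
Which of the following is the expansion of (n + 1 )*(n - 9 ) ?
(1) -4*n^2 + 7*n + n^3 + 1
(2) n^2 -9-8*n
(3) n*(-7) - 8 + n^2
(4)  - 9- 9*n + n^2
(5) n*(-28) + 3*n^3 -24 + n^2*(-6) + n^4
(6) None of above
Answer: 2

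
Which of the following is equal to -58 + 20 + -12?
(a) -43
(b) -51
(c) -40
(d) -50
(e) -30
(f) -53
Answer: d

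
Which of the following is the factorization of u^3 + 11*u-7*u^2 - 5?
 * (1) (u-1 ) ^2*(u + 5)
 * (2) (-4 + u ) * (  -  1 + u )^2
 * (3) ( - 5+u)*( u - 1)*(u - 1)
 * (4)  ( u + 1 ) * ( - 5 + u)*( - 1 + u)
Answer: 3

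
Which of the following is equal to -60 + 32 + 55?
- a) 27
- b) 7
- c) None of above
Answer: a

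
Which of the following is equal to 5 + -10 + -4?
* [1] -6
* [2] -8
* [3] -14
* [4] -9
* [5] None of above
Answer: 4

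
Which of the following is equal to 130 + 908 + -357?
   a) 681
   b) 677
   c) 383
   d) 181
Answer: a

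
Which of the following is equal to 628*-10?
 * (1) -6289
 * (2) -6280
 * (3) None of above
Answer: 2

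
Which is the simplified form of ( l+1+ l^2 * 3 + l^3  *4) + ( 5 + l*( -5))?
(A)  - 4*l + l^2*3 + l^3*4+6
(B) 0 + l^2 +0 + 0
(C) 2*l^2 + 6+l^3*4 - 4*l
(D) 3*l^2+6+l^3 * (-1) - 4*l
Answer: A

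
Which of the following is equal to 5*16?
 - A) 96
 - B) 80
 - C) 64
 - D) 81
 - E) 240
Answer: B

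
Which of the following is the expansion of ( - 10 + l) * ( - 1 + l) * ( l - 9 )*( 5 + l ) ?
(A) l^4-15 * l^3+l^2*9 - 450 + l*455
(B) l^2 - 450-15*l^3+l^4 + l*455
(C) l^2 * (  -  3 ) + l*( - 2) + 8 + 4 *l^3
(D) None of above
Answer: A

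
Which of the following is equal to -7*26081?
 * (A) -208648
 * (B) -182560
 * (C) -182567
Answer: C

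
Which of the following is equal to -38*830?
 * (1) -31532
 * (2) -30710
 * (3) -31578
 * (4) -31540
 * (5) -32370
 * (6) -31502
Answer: 4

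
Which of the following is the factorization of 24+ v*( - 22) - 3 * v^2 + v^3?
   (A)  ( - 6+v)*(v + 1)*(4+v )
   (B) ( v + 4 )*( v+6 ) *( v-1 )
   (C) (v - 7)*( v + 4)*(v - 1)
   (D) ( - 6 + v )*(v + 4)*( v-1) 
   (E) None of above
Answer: D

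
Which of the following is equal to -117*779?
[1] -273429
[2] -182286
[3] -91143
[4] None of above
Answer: 3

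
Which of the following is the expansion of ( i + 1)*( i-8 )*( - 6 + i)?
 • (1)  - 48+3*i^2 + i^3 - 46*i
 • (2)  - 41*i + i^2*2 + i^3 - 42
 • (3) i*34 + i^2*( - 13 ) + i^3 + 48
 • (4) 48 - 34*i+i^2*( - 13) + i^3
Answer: 3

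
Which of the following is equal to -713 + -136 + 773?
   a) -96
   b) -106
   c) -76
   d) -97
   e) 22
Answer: c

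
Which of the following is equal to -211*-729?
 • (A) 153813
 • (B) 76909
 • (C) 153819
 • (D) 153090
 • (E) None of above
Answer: C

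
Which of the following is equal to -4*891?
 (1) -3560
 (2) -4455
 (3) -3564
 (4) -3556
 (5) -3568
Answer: 3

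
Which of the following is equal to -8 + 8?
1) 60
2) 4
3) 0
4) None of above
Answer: 3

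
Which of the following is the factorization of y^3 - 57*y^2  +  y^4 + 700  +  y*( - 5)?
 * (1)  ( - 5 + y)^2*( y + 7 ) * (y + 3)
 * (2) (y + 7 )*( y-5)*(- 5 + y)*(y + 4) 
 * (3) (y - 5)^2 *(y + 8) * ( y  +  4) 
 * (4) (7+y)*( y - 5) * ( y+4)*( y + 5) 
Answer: 2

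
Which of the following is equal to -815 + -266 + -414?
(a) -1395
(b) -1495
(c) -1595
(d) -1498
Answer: b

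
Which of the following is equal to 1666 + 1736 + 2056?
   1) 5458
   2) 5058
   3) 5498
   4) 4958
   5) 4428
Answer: 1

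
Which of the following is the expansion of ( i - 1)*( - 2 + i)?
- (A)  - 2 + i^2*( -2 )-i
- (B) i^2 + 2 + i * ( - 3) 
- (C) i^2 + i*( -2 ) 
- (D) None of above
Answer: B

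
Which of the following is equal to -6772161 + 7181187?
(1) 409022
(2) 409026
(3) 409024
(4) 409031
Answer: 2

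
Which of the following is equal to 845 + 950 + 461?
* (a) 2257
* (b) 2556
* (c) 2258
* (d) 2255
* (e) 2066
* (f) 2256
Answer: f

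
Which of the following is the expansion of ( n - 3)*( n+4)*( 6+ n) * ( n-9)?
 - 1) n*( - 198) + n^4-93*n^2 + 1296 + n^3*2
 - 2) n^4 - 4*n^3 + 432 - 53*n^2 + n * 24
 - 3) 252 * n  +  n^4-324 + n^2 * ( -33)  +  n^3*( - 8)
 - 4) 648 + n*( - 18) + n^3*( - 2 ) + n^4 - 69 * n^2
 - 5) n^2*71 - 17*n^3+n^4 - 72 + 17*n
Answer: 4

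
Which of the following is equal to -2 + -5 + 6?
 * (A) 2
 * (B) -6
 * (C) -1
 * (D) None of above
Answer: C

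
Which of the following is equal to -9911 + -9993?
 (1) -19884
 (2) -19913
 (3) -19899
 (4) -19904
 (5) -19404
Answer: 4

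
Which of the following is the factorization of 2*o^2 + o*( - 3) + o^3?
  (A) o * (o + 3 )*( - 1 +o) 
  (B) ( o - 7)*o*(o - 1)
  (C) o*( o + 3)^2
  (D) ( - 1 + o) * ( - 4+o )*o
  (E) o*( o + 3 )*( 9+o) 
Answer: A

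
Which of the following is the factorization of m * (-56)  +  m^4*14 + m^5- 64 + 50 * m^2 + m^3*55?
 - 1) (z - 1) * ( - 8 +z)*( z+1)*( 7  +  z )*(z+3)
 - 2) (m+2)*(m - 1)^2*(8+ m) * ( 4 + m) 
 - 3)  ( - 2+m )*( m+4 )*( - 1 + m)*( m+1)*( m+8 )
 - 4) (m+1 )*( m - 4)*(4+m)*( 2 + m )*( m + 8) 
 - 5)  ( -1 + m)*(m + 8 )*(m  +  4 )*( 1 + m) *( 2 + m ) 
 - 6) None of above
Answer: 5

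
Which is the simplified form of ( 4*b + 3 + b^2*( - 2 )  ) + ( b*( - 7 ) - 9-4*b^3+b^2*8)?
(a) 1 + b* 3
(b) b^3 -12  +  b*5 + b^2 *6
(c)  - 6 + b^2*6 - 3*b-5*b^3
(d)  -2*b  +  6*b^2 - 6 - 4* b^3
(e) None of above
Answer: e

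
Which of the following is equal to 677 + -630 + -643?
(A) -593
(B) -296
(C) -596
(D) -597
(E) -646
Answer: C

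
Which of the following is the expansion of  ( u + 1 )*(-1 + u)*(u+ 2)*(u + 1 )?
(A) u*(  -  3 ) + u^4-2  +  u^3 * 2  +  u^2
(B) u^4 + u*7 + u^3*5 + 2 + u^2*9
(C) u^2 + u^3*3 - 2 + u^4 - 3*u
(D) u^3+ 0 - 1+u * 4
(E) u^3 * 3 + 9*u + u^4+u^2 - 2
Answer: C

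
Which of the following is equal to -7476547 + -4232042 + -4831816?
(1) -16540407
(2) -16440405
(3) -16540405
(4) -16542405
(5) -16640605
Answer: 3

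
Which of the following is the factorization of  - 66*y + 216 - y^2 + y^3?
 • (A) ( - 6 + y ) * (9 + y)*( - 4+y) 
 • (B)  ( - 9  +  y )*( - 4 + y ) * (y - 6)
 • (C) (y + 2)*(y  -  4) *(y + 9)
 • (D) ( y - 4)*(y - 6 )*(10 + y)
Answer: A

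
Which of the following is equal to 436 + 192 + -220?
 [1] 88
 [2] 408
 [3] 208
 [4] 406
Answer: 2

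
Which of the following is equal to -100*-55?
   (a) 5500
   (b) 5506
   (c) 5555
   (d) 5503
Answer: a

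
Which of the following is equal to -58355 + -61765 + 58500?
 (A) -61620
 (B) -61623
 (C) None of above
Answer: A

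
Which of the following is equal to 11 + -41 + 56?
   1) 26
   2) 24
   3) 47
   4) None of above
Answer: 1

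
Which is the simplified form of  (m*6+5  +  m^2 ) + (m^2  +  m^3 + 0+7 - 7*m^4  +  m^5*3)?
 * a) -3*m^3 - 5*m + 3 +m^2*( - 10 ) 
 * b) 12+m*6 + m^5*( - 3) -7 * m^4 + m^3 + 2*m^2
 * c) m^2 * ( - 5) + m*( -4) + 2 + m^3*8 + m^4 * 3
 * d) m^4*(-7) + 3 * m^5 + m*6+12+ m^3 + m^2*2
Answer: d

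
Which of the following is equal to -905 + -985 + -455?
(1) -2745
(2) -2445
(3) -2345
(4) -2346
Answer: 3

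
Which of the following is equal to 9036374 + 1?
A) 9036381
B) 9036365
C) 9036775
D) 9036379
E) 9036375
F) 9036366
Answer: E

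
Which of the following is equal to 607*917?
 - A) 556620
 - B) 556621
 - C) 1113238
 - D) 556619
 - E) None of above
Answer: D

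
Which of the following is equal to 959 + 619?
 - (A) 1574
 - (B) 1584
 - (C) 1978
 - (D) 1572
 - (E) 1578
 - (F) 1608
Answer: E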